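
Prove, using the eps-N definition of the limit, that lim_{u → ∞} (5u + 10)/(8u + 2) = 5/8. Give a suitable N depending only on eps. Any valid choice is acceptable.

Fix eps > 0. We seek N > 0 such that u > N implies |(5u + 10)/(8u + 2) − (5/8)| < eps.
(5u + 10)/(8u + 2) − (5/8) = (8(5u + 10) − 5(8u + 2)) / (8(8u + 2)) = 70/(8(8u + 2)).
For u > 0 we have 8u + 2 > 8u, so |(5u + 10)/(8u + 2) − (5/8)| = 70/(8(8u + 2)) < 70/(8·8u) = (35/32)/u.
Thus |(5u + 10)/(8u + 2) − (5/8)| < eps whenever u > (35/32)/eps.
Take N = (35/32)/eps. If u > N then |(5u + 10)/(8u + 2) − (5/8)| < (35/32)/u < eps.

N = (35/32)/eps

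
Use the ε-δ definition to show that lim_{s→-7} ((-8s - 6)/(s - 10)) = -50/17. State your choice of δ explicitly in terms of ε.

δ = min(17/2, (289/172)ε)

Fix ε > 0. We want δ > 0 with 0 < |s + 7| < δ ⇒ |(-8s - 6)/(s - 10) + 50/17| < ε.
Combining over a common denominator, (-8s - 6)/(s - 10) + 50/17 = [(-8s - 6)·(-17) − 50·(s - 10)] / [(-17)·(s - 10)] = 86(s + 7) / ((-17)(s - 10)).
So |(-8s - 6)/(s - 10) + 50/17| = 86|s + 7| / (17·|s − 10|).
Restrict δ ≤ 17/2. Then |s + 7| < 17/2 gives |s − 10| = |(s + 7) + (-17)| ≥ 17 − 17/2 = 17/2.
Hence |(-8s - 6)/(s - 10) + 50/17| < 86|s + 7|/(17·(17/2)) = (172/289)|s + 7|, which is < ε once |s + 7| < (289/172)ε.
Take δ = min(17/2, (289/172)ε). Then 0 < |s + 7| < δ forces both bounds, so |(-8s - 6)/(s - 10) + 50/17| < ε.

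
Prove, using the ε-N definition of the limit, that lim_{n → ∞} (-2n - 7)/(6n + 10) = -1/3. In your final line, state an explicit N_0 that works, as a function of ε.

Let ε > 0 be given. For n ≥ 1, |(-2n - 7)/(6n + 10) + 1/3| = |-22|/(6(6n + 10)) = 22/(6(6n + 10)).
Since 6n + 10 ≥ 6n for n ≥ 1, this is ≤ 22/(6·6n) = (11/18)/n.
So |(-2n - 7)/(6n + 10) + 1/3| < ε whenever n > (11/18)/ε.
Take N_0 = (11/18)/ε. If n > N_0 then |(-2n - 7)/(6n + 10) + 1/3| ≤ (11/18)/n < ε.

N_0 = (11/18)/ε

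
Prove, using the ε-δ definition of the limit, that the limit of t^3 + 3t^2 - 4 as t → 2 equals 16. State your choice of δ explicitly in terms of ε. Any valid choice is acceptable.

δ = min(1, ε/34)

Fix ε > 0. We want δ > 0 such that 0 < |t − 2| < δ implies |(t^3 + 3t^2 - 4) − 16| < ε.
(t^3 + 3t^2 - 4) − 16 = t^3 + 3t^2 - 20 = (t − 2)(t^2 + 5t + 10).
So |(t^3 + 3t^2 - 4) − 16| = |t − 2|·|t^2 + 5t + 10|.
Require δ ≤ 1. Then |t − 2| < 1 gives |t| < 3, and by the triangle inequality |t^2 + 5t + 10| ≤ 3^2 + 5·3 + 10 = 34.
Hence |(t^3 + 3t^2 - 4) − 16| ≤ 34|t − 2| < ε provided |t − 2| < ε/34.
Choosing δ = min(1, ε/34) ensures both conditions, hence |(t^3 + 3t^2 - 4) − 16| < ε.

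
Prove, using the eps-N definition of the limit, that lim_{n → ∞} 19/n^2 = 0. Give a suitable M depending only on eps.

M = (19/eps)^{1/2}

Fix eps > 0. For n ≥ 1, |19/n^2 − 0| = 19/n^2.
19/n^2 < eps ⇔ n^2 > 19/eps ⇔ n > (19/eps)^{1/2}.
Take M = (19/eps)^{1/2}. Then n > M implies 19/n^2 < eps.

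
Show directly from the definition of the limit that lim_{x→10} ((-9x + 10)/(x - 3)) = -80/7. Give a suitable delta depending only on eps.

delta = min(7/2, (49/34)eps)

Fix eps > 0. We want delta > 0 with 0 < |x − 10| < delta ⇒ |(-9x + 10)/(x - 3) + 80/7| < eps.
Combining over a common denominator, (-9x + 10)/(x - 3) + 80/7 = [(-9x + 10)·7 − (-80)·(x - 3)] / [7·(x - 3)] = 17(x − 10) / (7(x - 3)).
So |(-9x + 10)/(x - 3) + 80/7| = 17|x − 10| / (7·|x − 3|).
Require delta ≤ 7/2, so |x − 3| ≥ |7| − |x − 10| > 7 − 7/2 = 7/2.
Hence |(-9x + 10)/(x - 3) + 80/7| < 17|x − 10|/(7·(7/2)) = (34/49)|x − 10|, which is < eps once |x − 10| < (49/34)eps.
Take delta = min(7/2, (49/34)eps). Then 0 < |x − 10| < delta forces both bounds, so |(-9x + 10)/(x - 3) + 80/7| < eps.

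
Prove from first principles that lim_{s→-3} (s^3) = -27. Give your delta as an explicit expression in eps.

delta = min(1, eps/37)

Suppose eps > 0. We seek delta > 0 with 0 < |s + 3| < delta ⇒ |s^3 + 27| < eps.
Factor: s^3 + 27 = (s + 3)(s^2 - 3s + 9), so |s^3 + 27| = |s + 3|·|s^2 - 3s + 9|.
Impose delta ≤ 1 so that |s| < 4; then |s^2 - 3s + 9| ≤ 37.
Hence |s^3 + 27| ≤ 37|s + 3|, which is < eps once |s + 3| < eps/37.
Take delta = min(1, eps/37). If 0 < |s + 3| < delta then both bounds hold and |s^3 + 27| ≤ 37|s + 3| < 37·(eps/37) = eps.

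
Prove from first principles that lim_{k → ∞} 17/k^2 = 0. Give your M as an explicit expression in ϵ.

Suppose ϵ > 0. For k ≥ 1, |17/k^2 − 0| = 17/k^2.
17/k^2 < ϵ ⇔ k^2 > 17/ϵ ⇔ k > (17/ϵ)^{1/2}.
Take M = (17/ϵ)^{1/2}. Then k > M implies 17/k^2 < ϵ.

M = (17/ϵ)^{1/2}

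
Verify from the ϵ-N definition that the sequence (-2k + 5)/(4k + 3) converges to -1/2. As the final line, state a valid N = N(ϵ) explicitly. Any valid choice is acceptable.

N = (13/8)/ϵ

Fix ϵ > 0. For k ≥ 1, |(-2k + 5)/(4k + 3) + 1/2| = |26|/(4(4k + 3)) = 26/(4(4k + 3)).
Since 4k + 3 ≥ 4k for k ≥ 1, this is ≤ 26/(4·4k) = (13/8)/k.
So |(-2k + 5)/(4k + 3) + 1/2| < ϵ whenever k > (13/8)/ϵ.
Take N = (13/8)/ϵ. If k > N then |(-2k + 5)/(4k + 3) + 1/2| ≤ (13/8)/k < ϵ.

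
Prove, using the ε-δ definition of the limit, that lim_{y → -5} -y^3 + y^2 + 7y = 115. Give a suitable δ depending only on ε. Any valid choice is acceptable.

δ = min(2, ε/114)

Let ε > 0. We want δ > 0 such that 0 < |y + 5| < δ implies |(-y^3 + y^2 + 7y) − 115| < ε.
(-y^3 + y^2 + 7y) − 115 = -y^3 + y^2 + 7y - 115 = (y + 5)(-y^2 + 6y - 23).
So |(-y^3 + y^2 + 7y) − 115| = |y + 5|·|-y^2 + 6y - 23|.
Require δ ≤ 2. Then |y + 5| < 2 gives |y| < 7, and by the triangle inequality |-y^2 + 6y - 23| ≤ 7^2 + 6·7 + 23 = 114.
Hence |(-y^3 + y^2 + 7y) − 115| ≤ 114|y + 5| < ε provided |y + 5| < ε/114.
Choosing δ = min(2, ε/114) ensures both conditions, hence |(-y^3 + y^2 + 7y) − 115| < ε.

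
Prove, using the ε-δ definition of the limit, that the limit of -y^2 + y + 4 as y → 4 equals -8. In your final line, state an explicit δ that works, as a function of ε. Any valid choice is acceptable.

Let ε > 0 be given. We want δ > 0 such that 0 < |y − 4| < δ implies |(-y^2 + y + 4) + 8| < ε.
(-y^2 + y + 4) + 8 = -y^2 + y + 12 = (y − 4)(-y - 3).
So |(-y^2 + y + 4) + 8| = |y − 4|·|-y - 3|.
Assume first that |y − 4| < 1, so |y| < 5. Then |-y - 3| ≤ 5 + 3 = 8.
Hence |(-y^2 + y + 4) + 8| ≤ 8|y − 4| < ε provided |y − 4| < ε/8.
Choosing δ = min(1, ε/8) ensures both conditions, hence |(-y^2 + y + 4) + 8| < ε.

δ = min(1, ε/8)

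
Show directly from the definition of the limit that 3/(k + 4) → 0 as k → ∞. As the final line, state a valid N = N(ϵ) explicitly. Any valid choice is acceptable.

N = 3/ϵ

Fix ϵ > 0. For k ≥ 1, |3/(k + 4) − 0| = 3/(k + 4) ≤ 3/k.
We need 3/k < ϵ, i.e. k > 3/ϵ.
Take N = 3/ϵ. If k > N then |3/(k + 4)| ≤ 3/k < ϵ.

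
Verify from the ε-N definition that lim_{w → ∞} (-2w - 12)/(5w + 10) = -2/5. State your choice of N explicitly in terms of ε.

Let ε > 0. We seek N > 0 such that w > N implies |(-2w - 12)/(5w + 10) + 2/5| < ε.
(-2w - 12)/(5w + 10) + 2/5 = (5(-2w - 12) − (-2)(5w + 10)) / (5(5w + 10)) = -40/(5(5w + 10)).
For w > 0 we have 5w + 10 > 5w, so |(-2w - 12)/(5w + 10) + 2/5| = 40/(5(5w + 10)) < 40/(5·5w) = (8/5)/w.
Thus |(-2w - 12)/(5w + 10) + 2/5| < ε whenever w > (8/5)/ε.
Take N = (8/5)/ε. If w > N then |(-2w - 12)/(5w + 10) + 2/5| < (8/5)/w < ε.

N = (8/5)/ε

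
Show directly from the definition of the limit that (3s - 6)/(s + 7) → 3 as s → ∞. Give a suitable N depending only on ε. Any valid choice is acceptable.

Let ε > 0. We seek N > 0 such that s > N implies |(3s - 6)/(s + 7) − 3| < ε.
(3s - 6)/(s + 7) − 3 = ((3s - 6) − 3(s + 7)) / ((s + 7)) = -27/((s + 7)).
For s > 0 we have s + 7 > s, so |(3s - 6)/(s + 7) − 3| = 27/((s + 7)) < 27/(s) = 27/s.
Thus |(3s - 6)/(s + 7) − 3| < ε whenever s > 27/ε.
Take N = 27/ε. If s > N then |(3s - 6)/(s + 7) − 3| < 27/s < ε.

N = 27/ε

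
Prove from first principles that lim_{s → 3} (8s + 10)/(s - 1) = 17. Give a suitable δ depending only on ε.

Fix ε > 0. We want δ > 0 with 0 < |s − 3| < δ ⇒ |(8s + 10)/(s - 1) − 17| < ε.
Combining over a common denominator, (8s + 10)/(s - 1) − 17 = [(8s + 10)·2 − 34·(s - 1)] / [2·(s - 1)] = -18(s − 3) / (2(s - 1)).
So |(8s + 10)/(s - 1) − 17| = 18|s − 3| / (2·|s − 1|).
Require δ ≤ 1, so |s − 1| ≥ |2| − |s − 3| > 2 − 1 = 1.
Hence |(8s + 10)/(s - 1) − 17| < 18|s − 3|/(2·1) = 9|s − 3|, which is < ε once |s − 3| < (1/9)ε.
Take δ = min(1, (1/9)ε). Then 0 < |s − 3| < δ forces both bounds, so |(8s + 10)/(s - 1) − 17| < ε.

δ = min(1, (1/9)ε)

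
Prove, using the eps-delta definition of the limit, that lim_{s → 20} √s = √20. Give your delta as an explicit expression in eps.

Suppose eps > 0. We want delta > 0 such that 0 < |s − 20| < delta implies |√s − √20| < eps.
Rationalise: √s − √20 = (s − 20)/(√s + √20), so |√s − √20| = |s − 20|/(√s + √20).
Restrict delta ≤ 20 so that |s − 20| < 20 forces s > 0, and then √s + √20 > √20.
Hence |√s − √20| < |s − 20|/√20, which is < eps once |s − 20| < √20·eps.
Take delta = min(20, √20·eps). If 0 < |s − 20| < delta then s > 0 and |√s − √20| < |s − 20|/√20 < eps.

delta = min(20, √20·eps)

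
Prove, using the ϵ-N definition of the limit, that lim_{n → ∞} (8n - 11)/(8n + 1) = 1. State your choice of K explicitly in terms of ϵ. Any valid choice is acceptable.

Let ϵ > 0. For n ≥ 1, |(8n - 11)/(8n + 1) − 1| = |-96|/(8(8n + 1)) = 96/(8(8n + 1)).
Since 8n + 1 ≥ 8n for n ≥ 1, this is ≤ 96/(8·8n) = (3/2)/n.
So |(8n - 11)/(8n + 1) − 1| < ϵ whenever n > (3/2)/ϵ.
Take K = (3/2)/ϵ. If n > K then |(8n - 11)/(8n + 1) − 1| ≤ (3/2)/n < ϵ.

K = (3/2)/ϵ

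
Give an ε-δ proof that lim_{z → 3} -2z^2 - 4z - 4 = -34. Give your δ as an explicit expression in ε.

δ = min(1, ε/18)

Let ε > 0. We want δ > 0 such that 0 < |z − 3| < δ implies |(-2z^2 - 4z - 4) + 34| < ε.
(-2z^2 - 4z - 4) + 34 = -2z^2 - 4z + 30 = (z − 3)(-2z - 10).
So |(-2z^2 - 4z - 4) + 34| = |z − 3|·|-2z - 10|.
Require δ ≤ 1. Then |z − 3| < 1 gives |z| < 4, and by the triangle inequality |-2z - 10| ≤ 2·4 + 10 = 18.
Hence |(-2z^2 - 4z - 4) + 34| ≤ 18|z − 3| < ε provided |z − 3| < ε/18.
Choosing δ = min(1, ε/18) ensures both conditions, hence |(-2z^2 - 4z - 4) + 34| < ε.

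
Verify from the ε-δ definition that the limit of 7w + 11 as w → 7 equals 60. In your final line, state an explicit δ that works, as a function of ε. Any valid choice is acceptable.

δ = ε/7

Let ε > 0 be given. We need δ > 0 so that 0 < |w − 7| < δ implies |(7w + 11) − 60| < ε.
Since (7w + 11) − 60 = 7(w − 7), we have |(7w + 11) − 60| = 7|w − 7|.
Thus it suffices that |w − 7| < ε/7.
Choosing δ = ε/7 gives |(7w + 11) − 60| = 7|w − 7| < ε whenever |w − 7| < δ.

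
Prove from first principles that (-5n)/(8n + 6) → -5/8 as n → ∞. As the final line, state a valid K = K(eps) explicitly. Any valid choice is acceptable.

Fix eps > 0. For n ≥ 1, |(-5n)/(8n + 6) + 5/8| = |30|/(8(8n + 6)) = 30/(8(8n + 6)).
Since 8n + 6 ≥ 8n for n ≥ 1, this is ≤ 30/(8·8n) = (15/32)/n.
So |(-5n)/(8n + 6) + 5/8| < eps whenever n > (15/32)/eps.
Take K = (15/32)/eps. If n > K then |(-5n)/(8n + 6) + 5/8| ≤ (15/32)/n < eps.

K = (15/32)/eps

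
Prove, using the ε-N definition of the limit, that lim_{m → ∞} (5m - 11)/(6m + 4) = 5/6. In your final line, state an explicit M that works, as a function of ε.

Suppose ε > 0. For m ≥ 1, |(5m - 11)/(6m + 4) − (5/6)| = |-86|/(6(6m + 4)) = 86/(6(6m + 4)).
Since 6m + 4 ≥ 6m for m ≥ 1, this is ≤ 86/(6·6m) = (43/18)/m.
So |(5m - 11)/(6m + 4) − (5/6)| < ε whenever m > (43/18)/ε.
Take M = (43/18)/ε. If m > M then |(5m - 11)/(6m + 4) − (5/6)| ≤ (43/18)/m < ε.

M = (43/18)/ε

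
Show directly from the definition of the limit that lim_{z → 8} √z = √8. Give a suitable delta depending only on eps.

Suppose eps > 0. We want delta > 0 such that 0 < |z − 8| < delta implies |√z − √8| < eps.
Multiplying by the conjugate, |√z − √8| = |z − 8|/(√z + √8).
Restrict delta ≤ 8 so that |z − 8| < 8 forces z > 0, and then √z + √8 > √8.
Hence |√z − √8| < |z − 8|/√8, which is < eps once |z − 8| < √8·eps.
Take delta = min(8, √8·eps). If 0 < |z − 8| < delta then z > 0 and |√z − √8| < |z − 8|/√8 < eps.

delta = min(8, √8·eps)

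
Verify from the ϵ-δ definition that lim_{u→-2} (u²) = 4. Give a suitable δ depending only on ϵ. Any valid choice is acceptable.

Fix ϵ > 0. We seek δ > 0 with 0 < |u + 2| < δ ⇒ |u² − 4| < ϵ.
Factor: u² − 4 = (u + 2)(u - 2), so |u² − 4| = |u + 2|·|u - 2|.
Impose δ ≤ 2 so that |u| < 4; then |u - 2| ≤ 6.
Hence |u² − 4| ≤ 6|u + 2|, which is < ϵ once |u + 2| < ϵ/6.
Take δ = min(2, ϵ/6). If 0 < |u + 2| < δ then both bounds hold and |u² − 4| ≤ 6|u + 2| < 6·(ϵ/6) = ϵ.

δ = min(2, ϵ/6)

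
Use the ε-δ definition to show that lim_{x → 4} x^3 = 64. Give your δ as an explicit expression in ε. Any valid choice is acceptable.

δ = min(1, ε/61)

Let ε > 0. We seek δ > 0 with 0 < |x − 4| < δ ⇒ |x^3 − 64| < ε.
Factor: x^3 − 64 = (x − 4)(x^2 + 4x + 16), so |x^3 − 64| = |x − 4|·|x^2 + 4x + 16|.
Impose δ ≤ 1 so that |x| < 5; then |x^2 + 4x + 16| ≤ 61.
Hence |x^3 − 64| ≤ 61|x − 4|, which is < ε once |x − 4| < ε/61.
Take δ = min(1, ε/61). If 0 < |x − 4| < δ then both bounds hold and |x^3 − 64| ≤ 61|x − 4| < 61·(ε/61) = ε.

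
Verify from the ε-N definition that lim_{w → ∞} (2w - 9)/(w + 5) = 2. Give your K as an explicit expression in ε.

K = 19/ε

Let ε > 0 be given. We seek K > 0 such that w > K implies |(2w - 9)/(w + 5) − 2| < ε.
(2w - 9)/(w + 5) − 2 = ((2w - 9) − 2(w + 5)) / ((w + 5)) = -19/((w + 5)).
For w > 0 we have w + 5 > w, so |(2w - 9)/(w + 5) − 2| = 19/((w + 5)) < 19/(w) = 19/w.
Thus |(2w - 9)/(w + 5) − 2| < ε whenever w > 19/ε.
Take K = 19/ε. If w > K then |(2w - 9)/(w + 5) − 2| < 19/w < ε.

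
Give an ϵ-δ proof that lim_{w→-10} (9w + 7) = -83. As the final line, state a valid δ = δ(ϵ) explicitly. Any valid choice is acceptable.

Let ϵ > 0. We need δ > 0 so that 0 < |w + 10| < δ implies |(9w + 7) + 83| < ϵ.
|(9w + 7) + 83| = |9w + 90| = 9|w + 10|.
Thus it suffices that |w + 10| < ϵ/9.
Choosing δ = ϵ/9 gives |(9w + 7) + 83| = 9|w + 10| < ϵ whenever |w + 10| < δ.

δ = ϵ/9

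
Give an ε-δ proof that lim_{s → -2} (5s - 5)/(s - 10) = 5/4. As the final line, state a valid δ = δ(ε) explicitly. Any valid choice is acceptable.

δ = min(6, (8/5)ε)

Let ε > 0 be given. We want δ > 0 with 0 < |s + 2| < δ ⇒ |(5s - 5)/(s - 10) − (5/4)| < ε.
Combining over a common denominator, (5s - 5)/(s - 10) − (5/4) = [(5s - 5)·(-12) − (-15)·(s - 10)] / [(-12)·(s - 10)] = -45(s + 2) / ((-12)(s - 10)).
So |(5s - 5)/(s - 10) − (5/4)| = 45|s + 2| / (12·|s − 10|).
Require δ ≤ 6, so |s − 10| ≥ |-12| − |s + 2| > 12 − 6 = 6.
Hence |(5s - 5)/(s - 10) − (5/4)| < 45|s + 2|/(12·6) = (5/8)|s + 2|, which is < ε once |s + 2| < (8/5)ε.
Take δ = min(6, (8/5)ε). Then 0 < |s + 2| < δ forces both bounds, so |(5s - 5)/(s - 10) − (5/4)| < ε.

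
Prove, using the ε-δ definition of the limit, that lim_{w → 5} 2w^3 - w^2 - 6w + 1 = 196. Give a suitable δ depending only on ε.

Let ε > 0. We want δ > 0 such that 0 < |w − 5| < δ implies |(2w^3 - w^2 - 6w + 1) − 196| < ε.
(2w^3 - w^2 - 6w + 1) − 196 = 2w^3 - w^2 - 6w - 195 = (w − 5)(2w^2 + 9w + 39).
So |(2w^3 - w^2 - 6w + 1) − 196| = |w − 5|·|2w^2 + 9w + 39|.
Require δ ≤ 1. Then |w − 5| < 1 gives |w| < 6, and by the triangle inequality |2w^2 + 9w + 39| ≤ 2·6^2 + 9·6 + 39 = 165.
Hence |(2w^3 - w^2 - 6w + 1) − 196| ≤ 165|w − 5| < ε provided |w − 5| < ε/165.
Choosing δ = min(1, ε/165) ensures both conditions, hence |(2w^3 - w^2 - 6w + 1) − 196| < ε.

δ = min(1, ε/165)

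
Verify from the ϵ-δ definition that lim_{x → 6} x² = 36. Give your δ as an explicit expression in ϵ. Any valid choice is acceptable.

δ = min(1, ϵ/13)

Fix ϵ > 0. We seek δ > 0 with 0 < |x − 6| < δ ⇒ |x² − 36| < ϵ.
Factor: x² − 36 = (x − 6)(x + 6), so |x² − 36| = |x − 6|·|x + 6|.
Restrict δ ≤ 1. Then |x − 6| < 1 gives |x| < 7, so by the triangle inequality |x + 6| ≤ 7 + 6 = 13.
Hence |x² − 36| ≤ 13|x − 6|, which is < ϵ once |x − 6| < ϵ/13.
Take δ = min(1, ϵ/13). If 0 < |x − 6| < δ then both bounds hold and |x² − 36| ≤ 13|x − 6| < 13·(ϵ/13) = ϵ.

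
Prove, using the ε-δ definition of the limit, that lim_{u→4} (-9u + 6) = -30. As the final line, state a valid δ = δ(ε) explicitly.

δ = ε/9

Let ε > 0. We need δ > 0 so that 0 < |u − 4| < δ implies |(-9u + 6) + 30| < ε.
|(-9u + 6) + 30| = |-9u + 36| = 9|u − 4|.
Thus it suffices that |u − 4| < ε/9.
Take δ = ε/9. If 0 < |u − 4| < δ then |(-9u + 6) + 30| = 9|u − 4| < 9·(ε/9) = ε.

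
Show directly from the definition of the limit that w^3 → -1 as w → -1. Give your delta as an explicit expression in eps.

Fix eps > 0. We seek delta > 0 with 0 < |w + 1| < delta ⇒ |w^3 + 1| < eps.
Factor: w^3 + 1 = (w + 1)(w^2 - w + 1), so |w^3 + 1| = |w + 1|·|w^2 - w + 1|.
Impose delta ≤ 2 so that |w| < 3; then |w^2 - w + 1| ≤ 13.
Hence |w^3 + 1| ≤ 13|w + 1|, which is < eps once |w + 1| < eps/13.
Take delta = min(2, eps/13). If 0 < |w + 1| < delta then both bounds hold and |w^3 + 1| ≤ 13|w + 1| < 13·(eps/13) = eps.

delta = min(2, eps/13)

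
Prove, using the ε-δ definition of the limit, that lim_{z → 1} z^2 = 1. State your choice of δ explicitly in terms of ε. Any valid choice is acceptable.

δ = min(2, ε/4)

Let ε > 0 be given. We seek δ > 0 with 0 < |z − 1| < δ ⇒ |z^2 − 1| < ε.
Factor: z^2 − 1 = (z − 1)(z + 1), so |z^2 − 1| = |z − 1|·|z + 1|.
Restrict δ ≤ 2. Then |z − 1| < 2 gives |z| < 3, so by the triangle inequality |z + 1| ≤ 3 + 1 = 4.
Hence |z^2 − 1| ≤ 4|z − 1|, which is < ε once |z − 1| < ε/4.
Take δ = min(2, ε/4). If 0 < |z − 1| < δ then both bounds hold and |z^2 − 1| ≤ 4|z − 1| < 4·(ε/4) = ε.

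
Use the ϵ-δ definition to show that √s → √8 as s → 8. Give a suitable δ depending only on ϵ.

Fix ϵ > 0. We want δ > 0 such that 0 < |s − 8| < δ implies |√s − √8| < ϵ.
Rationalise: √s − √8 = (s − 8)/(√s + √8), so |√s − √8| = |s − 8|/(√s + √8).
Restrict δ ≤ 8 so that |s − 8| < 8 forces s > 0, and then √s + √8 > √8.
Hence |√s − √8| < |s − 8|/√8, which is < ϵ once |s − 8| < √8·ϵ.
Take δ = min(8, √8·ϵ). If 0 < |s − 8| < δ then s > 0 and |√s − √8| < |s − 8|/√8 < ϵ.

δ = min(8, √8·ϵ)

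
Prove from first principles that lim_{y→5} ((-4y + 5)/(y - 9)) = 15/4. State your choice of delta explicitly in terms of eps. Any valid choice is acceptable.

delta = min(2, (8/31)eps)

Suppose eps > 0. We want delta > 0 with 0 < |y − 5| < delta ⇒ |(-4y + 5)/(y - 9) − (15/4)| < eps.
Combining over a common denominator, (-4y + 5)/(y - 9) − (15/4) = [(-4y + 5)·(-4) − (-15)·(y - 9)] / [(-4)·(y - 9)] = 31(y − 5) / ((-4)(y - 9)).
So |(-4y + 5)/(y - 9) − (15/4)| = 31|y − 5| / (4·|y − 9|).
Restrict delta ≤ 2. Then |y − 5| < 2 gives |y − 9| = |(y − 5) + (-4)| ≥ 4 − 2 = 2.
Hence |(-4y + 5)/(y - 9) − (15/4)| < 31|y − 5|/(4·2) = (31/8)|y − 5|, which is < eps once |y − 5| < (8/31)eps.
Take delta = min(2, (8/31)eps). Then 0 < |y − 5| < delta forces both bounds, so |(-4y + 5)/(y - 9) − (15/4)| < eps.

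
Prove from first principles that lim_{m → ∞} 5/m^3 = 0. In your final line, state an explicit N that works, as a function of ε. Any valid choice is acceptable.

Let ε > 0 be given. For m ≥ 1, |5/m^3 − 0| = 5/m^3.
5/m^3 < ε ⇔ m^3 > 5/ε ⇔ m > (5/ε)^{1/3}.
Take N = (5/ε)^{1/3}. Then m > N implies 5/m^3 < ε.

N = (5/ε)^{1/3}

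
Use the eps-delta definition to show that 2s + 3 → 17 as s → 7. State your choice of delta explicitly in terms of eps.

Suppose eps > 0. We need delta > 0 so that 0 < |s − 7| < delta implies |(2s + 3) − 17| < eps.
|(2s + 3) − 17| = |2s - 14| = 2|s − 7|.
So 2|s − 7| < eps exactly when |s − 7| < eps/2.
Take delta = eps/2. If 0 < |s − 7| < delta then |(2s + 3) − 17| = 2|s − 7| < 2·(eps/2) = eps.

delta = eps/2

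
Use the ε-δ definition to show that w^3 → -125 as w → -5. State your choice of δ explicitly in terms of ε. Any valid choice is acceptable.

Suppose ε > 0. We seek δ > 0 with 0 < |w + 5| < δ ⇒ |w^3 + 125| < ε.
Factor: w^3 + 125 = (w + 5)(w^2 - 5w + 25), so |w^3 + 125| = |w + 5|·|w^2 - 5w + 25|.
Impose δ ≤ 1 so that |w| < 6; then |w^2 - 5w + 25| ≤ 91.
Hence |w^3 + 125| ≤ 91|w + 5|, which is < ε once |w + 5| < ε/91.
Take δ = min(1, ε/91). If 0 < |w + 5| < δ then both bounds hold and |w^3 + 125| ≤ 91|w + 5| < 91·(ε/91) = ε.

δ = min(1, ε/91)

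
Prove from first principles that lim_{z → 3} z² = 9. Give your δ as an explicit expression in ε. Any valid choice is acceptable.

δ = min(2, ε/8)

Let ε > 0 be given. We seek δ > 0 with 0 < |z − 3| < δ ⇒ |z² − 9| < ε.
Factor: z² − 9 = (z − 3)(z + 3), so |z² − 9| = |z − 3|·|z + 3|.
Impose δ ≤ 2 so that |z| < 5; then |z + 3| ≤ 8.
Hence |z² − 9| ≤ 8|z − 3|, which is < ε once |z − 3| < ε/8.
Take δ = min(2, ε/8). If 0 < |z − 3| < δ then both bounds hold and |z² − 9| ≤ 8|z − 3| < 8·(ε/8) = ε.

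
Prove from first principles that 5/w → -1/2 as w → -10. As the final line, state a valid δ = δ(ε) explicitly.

Suppose ε > 0. We seek δ > 0 such that 0 < |w + 10| < δ implies |5/w + 1/2| < ε.
|5/w + 1/2| = 5·|-10 − w|/(10·|w|) = 5|w + 10|/(10|w|).
Restrict δ ≤ 5. Then |w + 10| < 5 gives |w| > 5, so 10|w| > 50.
Then |5/w + 1/2| < 5|w + 10|/50, which is < ε when |w + 10| < 10ε.
Take δ = min(5, 10ε). Then 0 < |w + 10| < δ gives both |w + 10| < 5 and |w + 10| < 10ε, so |5/w + 1/2| < ε.

δ = min(5, 10ε)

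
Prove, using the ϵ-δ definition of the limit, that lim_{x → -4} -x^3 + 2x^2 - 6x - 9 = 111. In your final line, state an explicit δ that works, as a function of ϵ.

δ = min(1, ϵ/85)

Suppose ϵ > 0. We want δ > 0 such that 0 < |x + 4| < δ implies |(-x^3 + 2x^2 - 6x - 9) − 111| < ϵ.
(-x^3 + 2x^2 - 6x - 9) − 111 = -x^3 + 2x^2 - 6x - 120 = (x + 4)(-x^2 + 6x - 30).
So |(-x^3 + 2x^2 - 6x - 9) − 111| = |x + 4|·|-x^2 + 6x - 30|.
Require δ ≤ 1. Then |x + 4| < 1 gives |x| < 5, and by the triangle inequality |-x^2 + 6x - 30| ≤ 5^2 + 6·5 + 30 = 85.
Hence |(-x^3 + 2x^2 - 6x - 9) − 111| ≤ 85|x + 4| < ϵ provided |x + 4| < ϵ/85.
Choosing δ = min(1, ϵ/85) ensures both conditions, hence |(-x^3 + 2x^2 - 6x - 9) − 111| < ϵ.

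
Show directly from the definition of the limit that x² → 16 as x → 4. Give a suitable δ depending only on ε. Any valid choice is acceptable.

Suppose ε > 0. We seek δ > 0 with 0 < |x − 4| < δ ⇒ |x² − 16| < ε.
Factor: x² − 16 = (x − 4)(x + 4), so |x² − 16| = |x − 4|·|x + 4|.
Restrict δ ≤ 1. Then |x − 4| < 1 gives |x| < 5, so by the triangle inequality |x + 4| ≤ 5 + 4 = 9.
Hence |x² − 16| ≤ 9|x − 4|, which is < ε once |x − 4| < ε/9.
Take δ = min(1, ε/9). If 0 < |x − 4| < δ then both bounds hold and |x² − 16| ≤ 9|x − 4| < 9·(ε/9) = ε.

δ = min(1, ε/9)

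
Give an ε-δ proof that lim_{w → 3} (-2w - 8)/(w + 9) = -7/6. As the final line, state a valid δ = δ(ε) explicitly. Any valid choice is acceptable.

Suppose ε > 0. We want δ > 0 with 0 < |w − 3| < δ ⇒ |(-2w - 8)/(w + 9) + 7/6| < ε.
Combining over a common denominator, (-2w - 8)/(w + 9) + 7/6 = [(-2w - 8)·12 − (-14)·(w + 9)] / [12·(w + 9)] = -10(w − 3) / (12(w + 9)).
So |(-2w - 8)/(w + 9) + 7/6| = 10|w − 3| / (12·|w + 9|).
Restrict δ ≤ 6. Then |w − 3| < 6 gives |w + 9| = |(w − 3) + 12| ≥ 12 − 6 = 6.
Hence |(-2w - 8)/(w + 9) + 7/6| < 10|w − 3|/(12·6) = (5/36)|w − 3|, which is < ε once |w − 3| < (36/5)ε.
Take δ = min(6, (36/5)ε). Then 0 < |w − 3| < δ forces both bounds, so |(-2w - 8)/(w + 9) + 7/6| < ε.

δ = min(6, (36/5)ε)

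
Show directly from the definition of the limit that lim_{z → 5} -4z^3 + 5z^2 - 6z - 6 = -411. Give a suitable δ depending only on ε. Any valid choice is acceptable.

Let ε > 0 be given. We want δ > 0 such that 0 < |z − 5| < δ implies |(-4z^3 + 5z^2 - 6z - 6) + 411| < ε.
(-4z^3 + 5z^2 - 6z - 6) + 411 = -4z^3 + 5z^2 - 6z + 405 = (z − 5)(-4z^2 - 15z - 81).
So |(-4z^3 + 5z^2 - 6z - 6) + 411| = |z − 5|·|-4z^2 - 15z - 81|.
Assume first that |z − 5| < 2, so |z| < 7. Then |-4z^2 - 15z - 81| ≤ 4·7^2 + 15·7 + 81 = 382.
Hence |(-4z^3 + 5z^2 - 6z - 6) + 411| ≤ 382|z − 5| < ε provided |z − 5| < ε/382.
Take δ = min(2, ε/382). Then 0 < |z − 5| < δ gives both |z − 5| < 2 and |z − 5| < ε/382, so |(-4z^3 + 5z^2 - 6z - 6) + 411| < ε.

δ = min(2, ε/382)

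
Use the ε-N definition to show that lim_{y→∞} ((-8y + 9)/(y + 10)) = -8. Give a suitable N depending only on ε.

Fix ε > 0. We seek N > 0 such that y > N implies |(-8y + 9)/(y + 10) + 8| < ε.
(-8y + 9)/(y + 10) + 8 = ((-8y + 9) − (-8)(y + 10)) / ((y + 10)) = 89/((y + 10)).
For y > 0 we have y + 10 > y, so |(-8y + 9)/(y + 10) + 8| = 89/((y + 10)) < 89/(y) = 89/y.
Thus |(-8y + 9)/(y + 10) + 8| < ε whenever y > 89/ε.
Take N = 89/ε. If y > N then |(-8y + 9)/(y + 10) + 8| < 89/y < ε.

N = 89/ε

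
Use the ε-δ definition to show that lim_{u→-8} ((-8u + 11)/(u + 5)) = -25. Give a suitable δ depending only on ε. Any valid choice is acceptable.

δ = min(3/2, (3/34)ε)

Fix ε > 0. We want δ > 0 with 0 < |u + 8| < δ ⇒ |(-8u + 11)/(u + 5) + 25| < ε.
Combining over a common denominator, (-8u + 11)/(u + 5) + 25 = [(-8u + 11)·(-3) − 75·(u + 5)] / [(-3)·(u + 5)] = -51(u + 8) / ((-3)(u + 5)).
So |(-8u + 11)/(u + 5) + 25| = 51|u + 8| / (3·|u + 5|).
Restrict δ ≤ 3/2. Then |u + 8| < 3/2 gives |u + 5| = |(u + 8) + (-3)| ≥ 3 − 3/2 = 3/2.
Hence |(-8u + 11)/(u + 5) + 25| < 51|u + 8|/(3·(3/2)) = (34/3)|u + 8|, which is < ε once |u + 8| < (3/34)ε.
Take δ = min(3/2, (3/34)ε). Then 0 < |u + 8| < δ forces both bounds, so |(-8u + 11)/(u + 5) + 25| < ε.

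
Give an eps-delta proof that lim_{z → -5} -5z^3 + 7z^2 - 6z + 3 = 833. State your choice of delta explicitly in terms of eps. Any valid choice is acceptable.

delta = min(1, eps/538)

Let eps > 0. We want delta > 0 such that 0 < |z + 5| < delta implies |(-5z^3 + 7z^2 - 6z + 3) − 833| < eps.
(-5z^3 + 7z^2 - 6z + 3) − 833 = -5z^3 + 7z^2 - 6z - 830 = (z + 5)(-5z^2 + 32z - 166).
So |(-5z^3 + 7z^2 - 6z + 3) − 833| = |z + 5|·|-5z^2 + 32z - 166|.
Require delta ≤ 1. Then |z + 5| < 1 gives |z| < 6, and by the triangle inequality |-5z^2 + 32z - 166| ≤ 5·6^2 + 32·6 + 166 = 538.
Hence |(-5z^3 + 7z^2 - 6z + 3) − 833| ≤ 538|z + 5| < eps provided |z + 5| < eps/538.
Choosing delta = min(1, eps/538) ensures both conditions, hence |(-5z^3 + 7z^2 - 6z + 3) − 833| < eps.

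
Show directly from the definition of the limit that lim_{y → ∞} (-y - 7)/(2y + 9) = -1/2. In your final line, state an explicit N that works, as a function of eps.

Fix eps > 0. We seek N > 0 such that y > N implies |(-y - 7)/(2y + 9) + 1/2| < eps.
(-y - 7)/(2y + 9) + 1/2 = (2(-y - 7) − (-1)(2y + 9)) / (2(2y + 9)) = -5/(2(2y + 9)).
For y > 0 we have 2y + 9 > 2y, so |(-y - 7)/(2y + 9) + 1/2| = 5/(2(2y + 9)) < 5/(2·2y) = (5/4)/y.
Thus |(-y - 7)/(2y + 9) + 1/2| < eps whenever y > (5/4)/eps.
Take N = (5/4)/eps. If y > N then |(-y - 7)/(2y + 9) + 1/2| < (5/4)/y < eps.

N = (5/4)/eps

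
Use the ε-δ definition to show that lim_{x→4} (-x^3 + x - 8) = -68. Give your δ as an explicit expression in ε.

Let ε > 0 be given. We want δ > 0 such that 0 < |x − 4| < δ implies |(-x^3 + x - 8) + 68| < ε.
(-x^3 + x - 8) + 68 = -x^3 + x + 60 = (x − 4)(-x^2 - 4x - 15).
So |(-x^3 + x - 8) + 68| = |x − 4|·|-x^2 - 4x - 15|.
Require δ ≤ 1. Then |x − 4| < 1 gives |x| < 5, and by the triangle inequality |-x^2 - 4x - 15| ≤ 5^2 + 4·5 + 15 = 60.
Hence |(-x^3 + x - 8) + 68| ≤ 60|x − 4| < ε provided |x − 4| < ε/60.
Take δ = min(1, ε/60). Then 0 < |x − 4| < δ gives both |x − 4| < 1 and |x − 4| < ε/60, so |(-x^3 + x - 8) + 68| < ε.

δ = min(1, ε/60)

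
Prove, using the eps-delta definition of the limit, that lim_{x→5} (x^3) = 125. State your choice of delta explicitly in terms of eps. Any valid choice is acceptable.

Suppose eps > 0. We seek delta > 0 with 0 < |x − 5| < delta ⇒ |x^3 − 125| < eps.
Factor: x^3 − 125 = (x − 5)(x^2 + 5x + 25), so |x^3 − 125| = |x − 5|·|x^2 + 5x + 25|.
Impose delta ≤ 1 so that |x| < 6; then |x^2 + 5x + 25| ≤ 91.
Hence |x^3 − 125| ≤ 91|x − 5|, which is < eps once |x − 5| < eps/91.
Take delta = min(1, eps/91). If 0 < |x − 5| < delta then both bounds hold and |x^3 − 125| ≤ 91|x − 5| < 91·(eps/91) = eps.

delta = min(1, eps/91)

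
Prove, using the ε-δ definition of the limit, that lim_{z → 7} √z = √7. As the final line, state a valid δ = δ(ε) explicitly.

Suppose ε > 0. We want δ > 0 such that 0 < |z − 7| < δ implies |√z − √7| < ε.
Multiplying by the conjugate, |√z − √7| = |z − 7|/(√z + √7).
Restrict δ ≤ 7 so that |z − 7| < 7 forces z > 0, and then √z + √7 > √7.
Hence |√z − √7| < |z − 7|/√7, which is < ε once |z − 7| < √7·ε.
Take δ = min(7, √7·ε). If 0 < |z − 7| < δ then z > 0 and |√z − √7| < |z − 7|/√7 < ε.

δ = min(7, √7·ε)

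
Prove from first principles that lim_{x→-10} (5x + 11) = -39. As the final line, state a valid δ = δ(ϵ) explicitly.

δ = ϵ/5

Fix ϵ > 0. We need δ > 0 so that 0 < |x + 10| < δ implies |(5x + 11) + 39| < ϵ.
Since (5x + 11) + 39 = 5(x + 10), we have |(5x + 11) + 39| = 5|x + 10|.
Thus it suffices that |x + 10| < ϵ/5.
Choosing δ = ϵ/5 gives |(5x + 11) + 39| = 5|x + 10| < ϵ whenever |x + 10| < δ.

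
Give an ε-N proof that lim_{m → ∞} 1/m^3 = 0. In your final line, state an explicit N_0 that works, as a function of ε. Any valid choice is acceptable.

Fix ε > 0. For m ≥ 1, |1/m^3 − 0| = 1/m^3.
1/m^3 < ε ⇔ m^3 > 1/ε ⇔ m > (1/ε)^{1/3}.
Take N_0 = (1/ε)^{1/3}. Then m > N_0 implies 1/m^3 < ε.

N_0 = (1/ε)^{1/3}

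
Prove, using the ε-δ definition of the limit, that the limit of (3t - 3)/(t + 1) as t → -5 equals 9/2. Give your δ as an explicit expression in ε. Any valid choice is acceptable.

δ = min(2, (4/3)ε)

Suppose ε > 0. We want δ > 0 with 0 < |t + 5| < δ ⇒ |(3t - 3)/(t + 1) − (9/2)| < ε.
Combining over a common denominator, (3t - 3)/(t + 1) − (9/2) = [(3t - 3)·(-4) − (-18)·(t + 1)] / [(-4)·(t + 1)] = 6(t + 5) / ((-4)(t + 1)).
So |(3t - 3)/(t + 1) − (9/2)| = 6|t + 5| / (4·|t + 1|).
Require δ ≤ 2, so |t + 1| ≥ |-4| − |t + 5| > 4 − 2 = 2.
Hence |(3t - 3)/(t + 1) − (9/2)| < 6|t + 5|/(4·2) = (3/4)|t + 5|, which is < ε once |t + 5| < (4/3)ε.
Take δ = min(2, (4/3)ε). Then 0 < |t + 5| < δ forces both bounds, so |(3t - 3)/(t + 1) − (9/2)| < ε.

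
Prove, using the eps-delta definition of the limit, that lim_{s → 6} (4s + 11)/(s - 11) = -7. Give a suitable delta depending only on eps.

Let eps > 0 be given. We want delta > 0 with 0 < |s − 6| < delta ⇒ |(4s + 11)/(s - 11) + 7| < eps.
Combining over a common denominator, (4s + 11)/(s - 11) + 7 = [(4s + 11)·(-5) − 35·(s - 11)] / [(-5)·(s - 11)] = -55(s − 6) / ((-5)(s - 11)).
So |(4s + 11)/(s - 11) + 7| = 55|s − 6| / (5·|s − 11|).
Restrict delta ≤ 5/2. Then |s − 6| < 5/2 gives |s − 11| = |(s − 6) + (-5)| ≥ 5 − 5/2 = 5/2.
Hence |(4s + 11)/(s - 11) + 7| < 55|s − 6|/(5·(5/2)) = (22/5)|s − 6|, which is < eps once |s − 6| < (5/22)eps.
Take delta = min(5/2, (5/22)eps). Then 0 < |s − 6| < delta forces both bounds, so |(4s + 11)/(s - 11) + 7| < eps.

delta = min(5/2, (5/22)eps)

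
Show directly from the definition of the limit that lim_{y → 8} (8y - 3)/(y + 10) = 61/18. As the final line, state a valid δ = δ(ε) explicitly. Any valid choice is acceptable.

Suppose ε > 0. We want δ > 0 with 0 < |y − 8| < δ ⇒ |(8y - 3)/(y + 10) − (61/18)| < ε.
Combining over a common denominator, (8y - 3)/(y + 10) − (61/18) = [(8y - 3)·18 − 61·(y + 10)] / [18·(y + 10)] = 83(y − 8) / (18(y + 10)).
So |(8y - 3)/(y + 10) − (61/18)| = 83|y − 8| / (18·|y + 10|).
Restrict δ ≤ 9. Then |y − 8| < 9 gives |y + 10| = |(y − 8) + 18| ≥ 18 − 9 = 9.
Hence |(8y - 3)/(y + 10) − (61/18)| < 83|y − 8|/(18·9) = (83/162)|y − 8|, which is < ε once |y − 8| < (162/83)ε.
Take δ = min(9, (162/83)ε). Then 0 < |y − 8| < δ forces both bounds, so |(8y - 3)/(y + 10) − (61/18)| < ε.

δ = min(9, (162/83)ε)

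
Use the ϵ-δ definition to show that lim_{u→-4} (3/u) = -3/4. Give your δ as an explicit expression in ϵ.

Suppose ϵ > 0. We seek δ > 0 such that 0 < |u + 4| < δ implies |3/u + 3/4| < ϵ.
|3/u + 3/4| = 3·|-4 − u|/(4·|u|) = 3|u + 4|/(4|u|).
Require δ ≤ 2 so that |u| > 4 − 2 = 2, hence 4|u| > 8.
Then |3/u + 3/4| < 3|u + 4|/8, which is < ϵ when |u + 4| < (8/3)ϵ.
Take δ = min(2, (8/3)ϵ). Then 0 < |u + 4| < δ gives both |u + 4| < 2 and |u + 4| < (8/3)ϵ, so |3/u + 3/4| < ϵ.

δ = min(2, (8/3)ϵ)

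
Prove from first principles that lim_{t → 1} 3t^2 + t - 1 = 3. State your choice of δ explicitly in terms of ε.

δ = min(1, ε/10)

Suppose ε > 0. We want δ > 0 such that 0 < |t − 1| < δ implies |(3t^2 + t - 1) − 3| < ε.
(3t^2 + t - 1) − 3 = 3t^2 + t - 4 = (t − 1)(3t + 4).
So |(3t^2 + t - 1) − 3| = |t − 1|·|3t + 4|.
Assume first that |t − 1| < 1, so |t| < 2. Then |3t + 4| ≤ 3·2 + 4 = 10.
Hence |(3t^2 + t - 1) − 3| ≤ 10|t − 1| < ε provided |t − 1| < ε/10.
Take δ = min(1, ε/10). Then 0 < |t − 1| < δ gives both |t − 1| < 1 and |t − 1| < ε/10, so |(3t^2 + t - 1) − 3| < ε.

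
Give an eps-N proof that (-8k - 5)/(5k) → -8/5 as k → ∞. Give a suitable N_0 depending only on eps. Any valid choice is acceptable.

N_0 = 1/eps

Fix eps > 0. For k ≥ 1, |(-8k - 5)/(5k) + 8/5| = |-25|/(5(5k)) = 25/(5(5k)).
Since 5k ≥ 5k for k ≥ 1, this is ≤ 25/(5·5k) = 1/k.
So |(-8k - 5)/(5k) + 8/5| < eps whenever k > 1/eps.
Take N_0 = 1/eps. If k > N_0 then |(-8k - 5)/(5k) + 8/5| ≤ 1/k < eps.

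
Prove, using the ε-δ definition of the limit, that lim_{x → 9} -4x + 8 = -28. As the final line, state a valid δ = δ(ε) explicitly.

Let ε > 0. We need δ > 0 so that 0 < |x − 9| < δ implies |(-4x + 8) + 28| < ε.
|(-4x + 8) + 28| = |-4x + 36| = 4|x − 9|.
Thus it suffices that |x − 9| < ε/4.
Take δ = ε/4. If 0 < |x − 9| < δ then |(-4x + 8) + 28| = 4|x − 9| < 4·(ε/4) = ε.

δ = ε/4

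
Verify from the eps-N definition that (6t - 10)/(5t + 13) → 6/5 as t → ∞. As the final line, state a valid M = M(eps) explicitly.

M = (128/25)/eps

Fix eps > 0. We seek M > 0 such that t > M implies |(6t - 10)/(5t + 13) − (6/5)| < eps.
(6t - 10)/(5t + 13) − (6/5) = (5(6t - 10) − 6(5t + 13)) / (5(5t + 13)) = -128/(5(5t + 13)).
For t > 0 we have 5t + 13 > 5t, so |(6t - 10)/(5t + 13) − (6/5)| = 128/(5(5t + 13)) < 128/(5·5t) = (128/25)/t.
Thus |(6t - 10)/(5t + 13) − (6/5)| < eps whenever t > (128/25)/eps.
Take M = (128/25)/eps. If t > M then |(6t - 10)/(5t + 13) − (6/5)| < (128/25)/t < eps.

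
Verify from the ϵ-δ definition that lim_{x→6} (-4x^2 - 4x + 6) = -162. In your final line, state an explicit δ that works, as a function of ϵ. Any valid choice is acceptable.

δ = min(1, ϵ/56)

Fix ϵ > 0. We want δ > 0 such that 0 < |x − 6| < δ implies |(-4x^2 - 4x + 6) + 162| < ϵ.
(-4x^2 - 4x + 6) + 162 = -4x^2 - 4x + 168 = (x − 6)(-4x - 28).
So |(-4x^2 - 4x + 6) + 162| = |x − 6|·|-4x - 28|.
Require δ ≤ 1. Then |x − 6| < 1 gives |x| < 7, and by the triangle inequality |-4x - 28| ≤ 4·7 + 28 = 56.
Hence |(-4x^2 - 4x + 6) + 162| ≤ 56|x − 6| < ϵ provided |x − 6| < ϵ/56.
Take δ = min(1, ϵ/56). Then 0 < |x − 6| < δ gives both |x − 6| < 1 and |x − 6| < ϵ/56, so |(-4x^2 - 4x + 6) + 162| < ϵ.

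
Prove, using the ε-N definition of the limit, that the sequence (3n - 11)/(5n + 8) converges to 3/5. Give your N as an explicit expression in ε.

Let ε > 0 be given. For n ≥ 1, |(3n - 11)/(5n + 8) − (3/5)| = |-79|/(5(5n + 8)) = 79/(5(5n + 8)).
Since 5n + 8 ≥ 5n for n ≥ 1, this is ≤ 79/(5·5n) = (79/25)/n.
So |(3n - 11)/(5n + 8) − (3/5)| < ε whenever n > (79/25)/ε.
Take N = (79/25)/ε. If n > N then |(3n - 11)/(5n + 8) − (3/5)| ≤ (79/25)/n < ε.

N = (79/25)/ε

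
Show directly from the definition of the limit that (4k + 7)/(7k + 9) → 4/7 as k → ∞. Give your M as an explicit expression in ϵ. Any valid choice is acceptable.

Let ϵ > 0. For k ≥ 1, |(4k + 7)/(7k + 9) − (4/7)| = |13|/(7(7k + 9)) = 13/(7(7k + 9)).
Since 7k + 9 ≥ 7k for k ≥ 1, this is ≤ 13/(7·7k) = (13/49)/k.
So |(4k + 7)/(7k + 9) − (4/7)| < ϵ whenever k > (13/49)/ϵ.
Take M = (13/49)/ϵ. If k > M then |(4k + 7)/(7k + 9) − (4/7)| ≤ (13/49)/k < ϵ.

M = (13/49)/ϵ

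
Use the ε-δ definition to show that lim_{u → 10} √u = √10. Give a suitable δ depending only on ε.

δ = min(10, √10·ε)

Let ε > 0 be given. We want δ > 0 such that 0 < |u − 10| < δ implies |√u − √10| < ε.
Multiplying by the conjugate, |√u − √10| = |u − 10|/(√u + √10).
Restrict δ ≤ 10 so that |u − 10| < 10 forces u > 0, and then √u + √10 > √10.
Hence |√u − √10| < |u − 10|/√10, which is < ε once |u − 10| < √10·ε.
Take δ = min(10, √10·ε). If 0 < |u − 10| < δ then u > 0 and |√u − √10| < |u − 10|/√10 < ε.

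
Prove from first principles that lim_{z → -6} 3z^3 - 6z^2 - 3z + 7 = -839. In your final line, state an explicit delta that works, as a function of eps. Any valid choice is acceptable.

delta = min(1, eps/456)

Let eps > 0. We want delta > 0 such that 0 < |z + 6| < delta implies |(3z^3 - 6z^2 - 3z + 7) + 839| < eps.
(3z^3 - 6z^2 - 3z + 7) + 839 = 3z^3 - 6z^2 - 3z + 846 = (z + 6)(3z^2 - 24z + 141).
So |(3z^3 - 6z^2 - 3z + 7) + 839| = |z + 6|·|3z^2 - 24z + 141|.
Require delta ≤ 1. Then |z + 6| < 1 gives |z| < 7, and by the triangle inequality |3z^2 - 24z + 141| ≤ 3·7^2 + 24·7 + 141 = 456.
Hence |(3z^3 - 6z^2 - 3z + 7) + 839| ≤ 456|z + 6| < eps provided |z + 6| < eps/456.
Take delta = min(1, eps/456). Then 0 < |z + 6| < delta gives both |z + 6| < 1 and |z + 6| < eps/456, so |(3z^3 - 6z^2 - 3z + 7) + 839| < eps.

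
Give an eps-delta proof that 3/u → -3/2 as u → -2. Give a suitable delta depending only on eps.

delta = min(1, (2/3)eps)

Let eps > 0. We seek delta > 0 such that 0 < |u + 2| < delta implies |3/u + 3/2| < eps.
|3/u + 3/2| = 3·|-2 − u|/(2·|u|) = 3|u + 2|/(2|u|).
Require delta ≤ 1 so that |u| > 2 − 1 = 1, hence 2|u| > 2.
Then |3/u + 3/2| < 3|u + 2|/2, which is < eps when |u + 2| < (2/3)eps.
Take delta = min(1, (2/3)eps). Then 0 < |u + 2| < delta gives both |u + 2| < 1 and |u + 2| < (2/3)eps, so |3/u + 3/2| < eps.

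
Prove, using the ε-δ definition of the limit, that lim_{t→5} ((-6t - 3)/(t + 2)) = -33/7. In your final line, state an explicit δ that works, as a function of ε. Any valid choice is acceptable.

Suppose ε > 0. We want δ > 0 with 0 < |t − 5| < δ ⇒ |(-6t - 3)/(t + 2) + 33/7| < ε.
Combining over a common denominator, (-6t - 3)/(t + 2) + 33/7 = [(-6t - 3)·7 − (-33)·(t + 2)] / [7·(t + 2)] = -9(t − 5) / (7(t + 2)).
So |(-6t - 3)/(t + 2) + 33/7| = 9|t − 5| / (7·|t + 2|).
Require δ ≤ 7/2, so |t + 2| ≥ |7| − |t − 5| > 7 − 7/2 = 7/2.
Hence |(-6t - 3)/(t + 2) + 33/7| < 9|t − 5|/(7·(7/2)) = (18/49)|t − 5|, which is < ε once |t − 5| < (49/18)ε.
Take δ = min(7/2, (49/18)ε). Then 0 < |t − 5| < δ forces both bounds, so |(-6t - 3)/(t + 2) + 33/7| < ε.

δ = min(7/2, (49/18)ε)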